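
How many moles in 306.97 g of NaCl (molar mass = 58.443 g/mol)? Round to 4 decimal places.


n = mass / M
n = 306.97 / 58.443
n = 5.25246822 mol, rounded to 4 dp:

5.2525 mol


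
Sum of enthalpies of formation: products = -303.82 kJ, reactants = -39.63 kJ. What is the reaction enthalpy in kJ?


dH_rxn = sum(dH_f products) - sum(dH_f reactants)
dH_rxn = -303.82 - (-39.63)
dH_rxn = -264.19 kJ:

-264.19 kJ


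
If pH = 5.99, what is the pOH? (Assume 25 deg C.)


At 25 deg C, pH + pOH = 14.
pOH = 14 - pH = 14 - 5.99
pOH = 8.01:

8.01


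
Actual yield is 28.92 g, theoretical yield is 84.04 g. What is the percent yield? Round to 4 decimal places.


% yield = 100 * actual / theoretical
% yield = 100 * 28.92 / 84.04
% yield = 34.41218467 %, rounded to 4 dp:

34.4122 %


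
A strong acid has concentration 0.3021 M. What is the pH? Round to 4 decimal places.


A strong acid dissociates completely, so [H+] equals the given concentration.
pH = -log10([H+]) = -log10(0.3021)
pH = 0.51984927, rounded to 4 dp:

0.5198


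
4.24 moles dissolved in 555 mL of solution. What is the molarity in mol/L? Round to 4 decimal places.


Convert volume to liters: V_L = V_mL / 1000.
V_L = 555 / 1000 = 0.555 L
M = n / V_L = 4.24 / 0.555
M = 7.63963964 mol/L, rounded to 4 dp:

7.6396 mol/L


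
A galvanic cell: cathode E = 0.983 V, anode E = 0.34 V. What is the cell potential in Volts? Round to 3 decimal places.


Standard cell potential: E_cell = E_cathode - E_anode.
E_cell = 0.983 - (0.34)
E_cell = 0.643 V, rounded to 3 dp:

0.643 V


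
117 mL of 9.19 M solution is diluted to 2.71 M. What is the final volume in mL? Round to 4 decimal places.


Dilution: M1*V1 = M2*V2, solve for V2.
V2 = M1*V1 / M2
V2 = 9.19 * 117 / 2.71
V2 = 1075.23 / 2.71
V2 = 396.76383764 mL, rounded to 4 dp:

396.7638 mL


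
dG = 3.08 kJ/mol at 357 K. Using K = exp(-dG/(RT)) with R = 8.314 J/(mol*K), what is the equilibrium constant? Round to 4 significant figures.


dG is in kJ/mol; multiply by 1000 to match R in J/(mol*K).
RT = 8.314 * 357 = 2968.098 J/mol
exponent = -dG*1000 / (RT) = -(3.08*1000) / 2968.098 = -1.03770159
K = exp(-1.03770159)
K = 0.354268, rounded to 4 significant figures:

0.3543


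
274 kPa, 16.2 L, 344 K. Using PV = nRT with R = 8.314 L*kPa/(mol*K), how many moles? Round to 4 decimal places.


PV = nRT, solve for n = PV / (RT).
PV = 274 * 16.2 = 4438.8
RT = 8.314 * 344 = 2860.016
n = 4438.8 / 2860.016
n = 1.55201929 mol, rounded to 4 dp:

1.5520 mol


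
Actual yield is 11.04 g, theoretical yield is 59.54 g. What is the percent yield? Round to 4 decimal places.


% yield = 100 * actual / theoretical
% yield = 100 * 11.04 / 59.54
% yield = 18.54215653 %, rounded to 4 dp:

18.5422 %


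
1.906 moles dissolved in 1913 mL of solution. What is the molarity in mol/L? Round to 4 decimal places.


Convert volume to liters: V_L = V_mL / 1000.
V_L = 1913 / 1000 = 1.913 L
M = n / V_L = 1.906 / 1.913
M = 0.99634083 mol/L, rounded to 4 dp:

0.9963 mol/L


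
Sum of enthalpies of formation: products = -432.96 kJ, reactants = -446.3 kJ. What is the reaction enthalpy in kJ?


dH_rxn = sum(dH_f products) - sum(dH_f reactants)
dH_rxn = -432.96 - (-446.3)
dH_rxn = 13.34 kJ:

13.34 kJ


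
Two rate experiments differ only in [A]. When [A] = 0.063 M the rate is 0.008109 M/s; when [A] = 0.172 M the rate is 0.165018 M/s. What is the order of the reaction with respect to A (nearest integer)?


Rate is proportional to [A]^n, so rate2/rate1 = ([A]2/[A]1)^n. Take logs to solve for n.
rate2/rate1 = 0.165018 / 0.008109 = 20.35
[A]2/[A]1 = 0.172 / 0.063 = 2.7302
n = ln(20.35) / ln(2.7302) = 3.0
Nearest integer order:

3


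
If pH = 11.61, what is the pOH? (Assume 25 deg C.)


At 25 deg C, pH + pOH = 14.
pOH = 14 - pH = 14 - 11.61
pOH = 2.39:

2.39


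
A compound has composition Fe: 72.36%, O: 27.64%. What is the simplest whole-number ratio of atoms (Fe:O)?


Assume 100 g of compound, divide each mass% by atomic mass to get moles, then normalize by the smallest to get a raw atom ratio.
Moles per 100 g: Fe: 72.36/55.845 = 1.2957, O: 27.64/15.999 = 1.7276
Raw ratio (divide by min = 1.2957): Fe: 1.0, O: 1.333
Multiply by 3 to clear fractions: Fe: 3.0 ~= 3, O: 4.0 ~= 4
Reduce by GCD to get the simplest whole-number ratio:

3:4


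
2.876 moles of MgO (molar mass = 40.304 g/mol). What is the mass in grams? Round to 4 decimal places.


mass = n * M
mass = 2.876 * 40.304
mass = 115.914304 g, rounded to 4 dp:

115.9143 g


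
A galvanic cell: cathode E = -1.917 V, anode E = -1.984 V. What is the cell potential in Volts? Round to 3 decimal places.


Standard cell potential: E_cell = E_cathode - E_anode.
E_cell = -1.917 - (-1.984)
E_cell = 0.067 V, rounded to 3 dp:

0.067 V


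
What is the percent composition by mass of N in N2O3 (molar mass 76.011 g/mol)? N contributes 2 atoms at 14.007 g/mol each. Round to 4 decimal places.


pct = 100 * (n_elem * M_elem) / M_total
mass_contribution = 2 * 14.007 = 28.014 g/mol
pct = 100 * 28.014 / 76.011
pct = 36.85519201 %, rounded to 4 dp:

36.8552 %


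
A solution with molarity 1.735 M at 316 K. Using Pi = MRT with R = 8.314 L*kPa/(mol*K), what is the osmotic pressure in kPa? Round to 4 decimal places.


Osmotic pressure (van't Hoff): Pi = M*R*T.
RT = 8.314 * 316 = 2627.224
Pi = 1.735 * 2627.224
Pi = 4558.23364 kPa, rounded to 4 dp:

4558.2336 kPa


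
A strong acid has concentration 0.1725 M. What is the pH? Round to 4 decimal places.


A strong acid dissociates completely, so [H+] equals the given concentration.
pH = -log10([H+]) = -log10(0.1725)
pH = 0.7632109, rounded to 4 dp:

0.7632


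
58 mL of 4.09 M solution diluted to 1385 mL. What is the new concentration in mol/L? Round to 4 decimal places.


Dilution: M1*V1 = M2*V2, solve for M2.
M2 = M1*V1 / V2
M2 = 4.09 * 58 / 1385
M2 = 237.22 / 1385
M2 = 0.17127798 mol/L, rounded to 4 dp:

0.1713 mol/L


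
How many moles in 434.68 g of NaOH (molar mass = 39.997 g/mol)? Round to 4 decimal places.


n = mass / M
n = 434.68 / 39.997
n = 10.86781509 mol, rounded to 4 dp:

10.8678 mol


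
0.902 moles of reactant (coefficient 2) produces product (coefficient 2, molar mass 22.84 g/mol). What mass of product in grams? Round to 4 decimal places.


Use the coefficient ratio to convert reactant moles to product moles, then multiply by the product's molar mass.
moles_P = moles_R * (coeff_P / coeff_R) = 0.902 * (2/2) = 0.902
mass_P = moles_P * M_P = 0.902 * 22.84
mass_P = 20.60168 g, rounded to 4 dp:

20.6017 g


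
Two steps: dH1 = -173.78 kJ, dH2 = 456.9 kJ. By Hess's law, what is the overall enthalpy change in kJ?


Hess's law: enthalpy is a state function, so add the step enthalpies.
dH_total = dH1 + dH2 = -173.78 + (456.9)
dH_total = 283.12 kJ:

283.12 kJ


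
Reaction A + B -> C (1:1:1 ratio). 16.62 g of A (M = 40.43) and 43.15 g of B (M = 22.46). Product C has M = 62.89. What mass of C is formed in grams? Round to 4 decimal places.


Find moles of each reactant; the smaller value is the limiting reagent in a 1:1:1 reaction, so moles_C equals moles of the limiter.
n_A = mass_A / M_A = 16.62 / 40.43 = 0.411081 mol
n_B = mass_B / M_B = 43.15 / 22.46 = 1.921193 mol
Limiting reagent: A (smaller), n_limiting = 0.411081 mol
mass_C = n_limiting * M_C = 0.411081 * 62.89
mass_C = 25.85288409 g, rounded to 4 dp:

25.8529 g


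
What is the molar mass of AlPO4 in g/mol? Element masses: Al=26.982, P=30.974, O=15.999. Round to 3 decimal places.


M = sum(count * atomic_mass) over atoms.
M = 1*26.982 + 1*30.974 + 4*15.999
M = 26.982 + 30.974 + 63.996
M = 121.952 g/mol, rounded to 3 dp:

121.952 g/mol


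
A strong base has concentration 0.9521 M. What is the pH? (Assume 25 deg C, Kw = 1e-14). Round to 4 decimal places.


A strong base dissociates completely, so [OH-] equals the given concentration.
pOH = -log10([OH-]) = -log10(0.9521) = 0.021317
pH = 14 - pOH = 14 - 0.021317
pH = 13.978683, rounded to 4 dp:

13.9787


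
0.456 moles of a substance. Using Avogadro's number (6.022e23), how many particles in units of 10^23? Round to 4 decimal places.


N = n * NA, then divide by 1e23 for the requested units.
N / 1e23 = n * 6.022
N / 1e23 = 0.456 * 6.022
N / 1e23 = 2.746032, rounded to 4 dp:

2.7460


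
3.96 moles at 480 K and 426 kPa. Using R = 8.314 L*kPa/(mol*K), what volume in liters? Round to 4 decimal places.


PV = nRT, solve for V = nRT / P.
nRT = 3.96 * 8.314 * 480 = 15803.2512
V = 15803.2512 / 426
V = 37.0968338 L, rounded to 4 dp:

37.0968 L


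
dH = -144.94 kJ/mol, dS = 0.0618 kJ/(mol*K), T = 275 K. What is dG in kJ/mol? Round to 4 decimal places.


Gibbs: dG = dH - T*dS (consistent units, dS already in kJ/(mol*K)).
T*dS = 275 * 0.0618 = 16.995
dG = -144.94 - (16.995)
dG = -161.935 kJ/mol, rounded to 4 dp:

-161.9350 kJ/mol


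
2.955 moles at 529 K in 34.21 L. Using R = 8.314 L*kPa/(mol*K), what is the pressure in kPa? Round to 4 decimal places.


PV = nRT, solve for P = nRT / V.
nRT = 2.955 * 8.314 * 529 = 12996.4032
P = 12996.4032 / 34.21
P = 379.9007074 kPa, rounded to 4 dp:

379.9007 kPa


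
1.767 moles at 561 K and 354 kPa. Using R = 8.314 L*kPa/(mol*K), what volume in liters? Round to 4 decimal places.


PV = nRT, solve for V = nRT / P.
nRT = 1.767 * 8.314 * 561 = 8241.5601
V = 8241.5601 / 354
V = 23.28124322 L, rounded to 4 dp:

23.2812 L


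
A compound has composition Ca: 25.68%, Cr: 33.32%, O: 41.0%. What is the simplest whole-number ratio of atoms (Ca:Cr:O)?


Assume 100 g of compound, divide each mass% by atomic mass to get moles, then normalize by the smallest to get a raw atom ratio.
Moles per 100 g: Ca: 25.68/40.078 = 0.6408, Cr: 33.32/51.996 = 0.6408, O: 41.0/15.999 = 2.5627
Raw ratio (divide by min = 0.6408): Ca: 1.0, Cr: 1.0, O: 3.999
Multiply by 1 to clear fractions: Ca: 1.0 ~= 1, Cr: 1.0 ~= 1, O: 3.999 ~= 4
Reduce by GCD to get the simplest whole-number ratio:

1:1:4


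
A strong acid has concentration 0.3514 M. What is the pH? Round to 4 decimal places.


A strong acid dissociates completely, so [H+] equals the given concentration.
pH = -log10([H+]) = -log10(0.3514)
pH = 0.45419824, rounded to 4 dp:

0.4542


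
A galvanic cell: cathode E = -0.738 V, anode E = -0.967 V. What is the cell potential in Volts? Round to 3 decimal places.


Standard cell potential: E_cell = E_cathode - E_anode.
E_cell = -0.738 - (-0.967)
E_cell = 0.229 V, rounded to 3 dp:

0.229 V


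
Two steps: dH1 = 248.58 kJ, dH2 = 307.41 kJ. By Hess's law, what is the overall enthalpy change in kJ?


Hess's law: enthalpy is a state function, so add the step enthalpies.
dH_total = dH1 + dH2 = 248.58 + (307.41)
dH_total = 555.99 kJ:

555.99 kJ


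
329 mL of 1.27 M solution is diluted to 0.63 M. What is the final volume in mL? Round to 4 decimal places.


Dilution: M1*V1 = M2*V2, solve for V2.
V2 = M1*V1 / M2
V2 = 1.27 * 329 / 0.63
V2 = 417.83 / 0.63
V2 = 663.22222222 mL, rounded to 4 dp:

663.2222 mL


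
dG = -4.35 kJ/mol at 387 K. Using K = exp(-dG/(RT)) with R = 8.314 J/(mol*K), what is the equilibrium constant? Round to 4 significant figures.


dG is in kJ/mol; multiply by 1000 to match R in J/(mol*K).
RT = 8.314 * 387 = 3217.518 J/mol
exponent = -dG*1000 / (RT) = -(-4.35*1000) / 3217.518 = 1.35197379
K = exp(1.35197379)
K = 3.8650468, rounded to 4 significant figures:

3.865


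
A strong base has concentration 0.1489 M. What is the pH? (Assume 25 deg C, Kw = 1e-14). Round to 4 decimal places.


A strong base dissociates completely, so [OH-] equals the given concentration.
pOH = -log10([OH-]) = -log10(0.1489) = 0.827105
pH = 14 - pOH = 14 - 0.827105
pH = 13.172895, rounded to 4 dp:

13.1729


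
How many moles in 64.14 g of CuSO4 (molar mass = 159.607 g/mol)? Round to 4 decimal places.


n = mass / M
n = 64.14 / 159.607
n = 0.40186207 mol, rounded to 4 dp:

0.4019 mol


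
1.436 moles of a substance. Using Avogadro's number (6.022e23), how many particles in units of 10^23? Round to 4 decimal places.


N = n * NA, then divide by 1e23 for the requested units.
N / 1e23 = n * 6.022
N / 1e23 = 1.436 * 6.022
N / 1e23 = 8.647592, rounded to 4 dp:

8.6476


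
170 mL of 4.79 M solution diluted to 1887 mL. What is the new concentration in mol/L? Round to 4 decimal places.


Dilution: M1*V1 = M2*V2, solve for M2.
M2 = M1*V1 / V2
M2 = 4.79 * 170 / 1887
M2 = 814.3 / 1887
M2 = 0.43153153 mol/L, rounded to 4 dp:

0.4315 mol/L


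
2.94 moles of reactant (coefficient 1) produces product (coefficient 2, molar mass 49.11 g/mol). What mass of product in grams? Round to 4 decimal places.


Use the coefficient ratio to convert reactant moles to product moles, then multiply by the product's molar mass.
moles_P = moles_R * (coeff_P / coeff_R) = 2.94 * (2/1) = 5.88
mass_P = moles_P * M_P = 5.88 * 49.11
mass_P = 288.7668 g, rounded to 4 dp:

288.7668 g


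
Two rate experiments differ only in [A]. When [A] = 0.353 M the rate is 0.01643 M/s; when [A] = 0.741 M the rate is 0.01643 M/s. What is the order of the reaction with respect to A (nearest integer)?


Rate is proportional to [A]^n, so rate2/rate1 = ([A]2/[A]1)^n. Take logs to solve for n.
rate2/rate1 = 0.01643 / 0.01643 = 1.0
[A]2/[A]1 = 0.741 / 0.353 = 2.0992
n = ln(1.0) / ln(2.0992) = 0.0
Nearest integer order:

0


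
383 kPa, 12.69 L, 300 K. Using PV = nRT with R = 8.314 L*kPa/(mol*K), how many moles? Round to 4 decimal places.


PV = nRT, solve for n = PV / (RT).
PV = 383 * 12.69 = 4860.27
RT = 8.314 * 300 = 2494.2
n = 4860.27 / 2494.2
n = 1.94862882 mol, rounded to 4 dp:

1.9486 mol


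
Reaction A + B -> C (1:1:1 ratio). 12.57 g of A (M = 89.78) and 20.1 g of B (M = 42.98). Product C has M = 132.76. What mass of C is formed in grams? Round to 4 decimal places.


Find moles of each reactant; the smaller value is the limiting reagent in a 1:1:1 reaction, so moles_C equals moles of the limiter.
n_A = mass_A / M_A = 12.57 / 89.78 = 0.140009 mol
n_B = mass_B / M_B = 20.1 / 42.98 = 0.467659 mol
Limiting reagent: A (smaller), n_limiting = 0.140009 mol
mass_C = n_limiting * M_C = 0.140009 * 132.76
mass_C = 18.58759484 g, rounded to 4 dp:

18.5876 g


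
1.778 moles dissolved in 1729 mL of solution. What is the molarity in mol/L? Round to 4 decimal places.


Convert volume to liters: V_L = V_mL / 1000.
V_L = 1729 / 1000 = 1.729 L
M = n / V_L = 1.778 / 1.729
M = 1.02834008 mol/L, rounded to 4 dp:

1.0283 mol/L


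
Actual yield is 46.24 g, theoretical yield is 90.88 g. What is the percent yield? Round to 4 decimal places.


% yield = 100 * actual / theoretical
% yield = 100 * 46.24 / 90.88
% yield = 50.88028169 %, rounded to 4 dp:

50.8803 %


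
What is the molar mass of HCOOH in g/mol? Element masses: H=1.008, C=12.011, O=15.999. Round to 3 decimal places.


M = sum(count * atomic_mass) over atoms.
M = 2*1.008 + 1*12.011 + 2*15.999
M = 2.016 + 12.011 + 31.998
M = 46.025 g/mol, rounded to 3 dp:

46.025 g/mol


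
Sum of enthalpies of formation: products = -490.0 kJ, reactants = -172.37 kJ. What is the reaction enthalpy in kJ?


dH_rxn = sum(dH_f products) - sum(dH_f reactants)
dH_rxn = -490.0 - (-172.37)
dH_rxn = -317.63 kJ:

-317.63 kJ


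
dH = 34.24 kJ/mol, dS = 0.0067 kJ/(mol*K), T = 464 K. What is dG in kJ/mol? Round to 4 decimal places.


Gibbs: dG = dH - T*dS (consistent units, dS already in kJ/(mol*K)).
T*dS = 464 * 0.0067 = 3.1088
dG = 34.24 - (3.1088)
dG = 31.1312 kJ/mol, rounded to 4 dp:

31.1312 kJ/mol


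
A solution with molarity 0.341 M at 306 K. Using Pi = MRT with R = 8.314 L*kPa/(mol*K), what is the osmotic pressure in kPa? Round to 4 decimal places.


Osmotic pressure (van't Hoff): Pi = M*R*T.
RT = 8.314 * 306 = 2544.084
Pi = 0.341 * 2544.084
Pi = 867.532644 kPa, rounded to 4 dp:

867.5326 kPa


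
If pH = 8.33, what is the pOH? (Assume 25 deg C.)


At 25 deg C, pH + pOH = 14.
pOH = 14 - pH = 14 - 8.33
pOH = 5.67:

5.67


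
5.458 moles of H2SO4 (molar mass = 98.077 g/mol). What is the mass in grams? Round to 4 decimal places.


mass = n * M
mass = 5.458 * 98.077
mass = 535.304266 g, rounded to 4 dp:

535.3043 g


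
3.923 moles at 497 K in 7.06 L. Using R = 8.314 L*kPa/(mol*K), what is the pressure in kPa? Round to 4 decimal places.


PV = nRT, solve for P = nRT / V.
nRT = 3.923 * 8.314 * 497 = 16210.0635
P = 16210.0635 / 7.06
P = 2296.04298867 kPa, rounded to 4 dp:

2296.0430 kPa


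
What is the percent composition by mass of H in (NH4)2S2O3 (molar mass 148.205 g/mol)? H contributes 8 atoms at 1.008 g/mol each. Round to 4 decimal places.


pct = 100 * (n_elem * M_elem) / M_total
mass_contribution = 8 * 1.008 = 8.064 g/mol
pct = 100 * 8.064 / 148.205
pct = 5.44111197 %, rounded to 4 dp:

5.4411 %


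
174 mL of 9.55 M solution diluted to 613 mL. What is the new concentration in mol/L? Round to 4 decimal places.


Dilution: M1*V1 = M2*V2, solve for M2.
M2 = M1*V1 / V2
M2 = 9.55 * 174 / 613
M2 = 1661.7 / 613
M2 = 2.71076672 mol/L, rounded to 4 dp:

2.7108 mol/L


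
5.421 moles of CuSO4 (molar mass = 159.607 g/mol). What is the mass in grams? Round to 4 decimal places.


mass = n * M
mass = 5.421 * 159.607
mass = 865.229547 g, rounded to 4 dp:

865.2295 g


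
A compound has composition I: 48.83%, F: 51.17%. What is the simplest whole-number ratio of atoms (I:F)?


Assume 100 g of compound, divide each mass% by atomic mass to get moles, then normalize by the smallest to get a raw atom ratio.
Moles per 100 g: I: 48.83/126.904 = 0.3848, F: 51.17/18.998 = 2.6934
Raw ratio (divide by min = 0.3848): I: 1.0, F: 7.0
Multiply by 1 to clear fractions: I: 1.0 ~= 1, F: 7.0 ~= 7
Reduce by GCD to get the simplest whole-number ratio:

1:7


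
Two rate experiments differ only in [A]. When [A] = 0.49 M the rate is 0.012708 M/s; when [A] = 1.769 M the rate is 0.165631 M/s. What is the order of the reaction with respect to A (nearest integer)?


Rate is proportional to [A]^n, so rate2/rate1 = ([A]2/[A]1)^n. Take logs to solve for n.
rate2/rate1 = 0.165631 / 0.012708 = 13.0336
[A]2/[A]1 = 1.769 / 0.49 = 3.6102
n = ln(13.0336) / ln(3.6102) = 2.0
Nearest integer order:

2


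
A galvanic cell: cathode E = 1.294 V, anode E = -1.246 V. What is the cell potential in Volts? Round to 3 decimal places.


Standard cell potential: E_cell = E_cathode - E_anode.
E_cell = 1.294 - (-1.246)
E_cell = 2.54 V, rounded to 3 dp:

2.540 V


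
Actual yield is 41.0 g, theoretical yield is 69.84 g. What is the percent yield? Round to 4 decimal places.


% yield = 100 * actual / theoretical
% yield = 100 * 41.0 / 69.84
% yield = 58.70561283 %, rounded to 4 dp:

58.7056 %


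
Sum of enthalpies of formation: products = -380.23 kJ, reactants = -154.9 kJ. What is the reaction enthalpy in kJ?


dH_rxn = sum(dH_f products) - sum(dH_f reactants)
dH_rxn = -380.23 - (-154.9)
dH_rxn = -225.33 kJ:

-225.33 kJ


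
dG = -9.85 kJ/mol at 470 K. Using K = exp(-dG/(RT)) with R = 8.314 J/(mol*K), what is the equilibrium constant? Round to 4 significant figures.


dG is in kJ/mol; multiply by 1000 to match R in J/(mol*K).
RT = 8.314 * 470 = 3907.58 J/mol
exponent = -dG*1000 / (RT) = -(-9.85*1000) / 3907.58 = 2.52074174
K = exp(2.52074174)
K = 12.437819, rounded to 4 significant figures:

12.44


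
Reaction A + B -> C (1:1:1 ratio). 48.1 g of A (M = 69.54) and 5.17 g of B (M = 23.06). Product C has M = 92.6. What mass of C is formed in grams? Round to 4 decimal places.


Find moles of each reactant; the smaller value is the limiting reagent in a 1:1:1 reaction, so moles_C equals moles of the limiter.
n_A = mass_A / M_A = 48.1 / 69.54 = 0.691688 mol
n_B = mass_B / M_B = 5.17 / 23.06 = 0.224198 mol
Limiting reagent: B (smaller), n_limiting = 0.224198 mol
mass_C = n_limiting * M_C = 0.224198 * 92.6
mass_C = 20.7607348 g, rounded to 4 dp:

20.7607 g


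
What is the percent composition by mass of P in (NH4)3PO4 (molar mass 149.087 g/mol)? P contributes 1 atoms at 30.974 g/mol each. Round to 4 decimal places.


pct = 100 * (n_elem * M_elem) / M_total
mass_contribution = 1 * 30.974 = 30.974 g/mol
pct = 100 * 30.974 / 149.087
pct = 20.77578863 %, rounded to 4 dp:

20.7758 %


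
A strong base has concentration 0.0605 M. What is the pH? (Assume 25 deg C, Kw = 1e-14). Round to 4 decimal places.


A strong base dissociates completely, so [OH-] equals the given concentration.
pOH = -log10([OH-]) = -log10(0.0605) = 1.218245
pH = 14 - pOH = 14 - 1.218245
pH = 12.781755, rounded to 4 dp:

12.7818


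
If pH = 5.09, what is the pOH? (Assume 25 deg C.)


At 25 deg C, pH + pOH = 14.
pOH = 14 - pH = 14 - 5.09
pOH = 8.91:

8.91


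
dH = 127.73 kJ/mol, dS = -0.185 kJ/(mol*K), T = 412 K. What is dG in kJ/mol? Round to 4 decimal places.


Gibbs: dG = dH - T*dS (consistent units, dS already in kJ/(mol*K)).
T*dS = 412 * -0.185 = -76.22
dG = 127.73 - (-76.22)
dG = 203.95 kJ/mol, rounded to 4 dp:

203.9500 kJ/mol


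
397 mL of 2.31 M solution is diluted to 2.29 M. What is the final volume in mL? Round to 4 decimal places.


Dilution: M1*V1 = M2*V2, solve for V2.
V2 = M1*V1 / M2
V2 = 2.31 * 397 / 2.29
V2 = 917.07 / 2.29
V2 = 400.46724891 mL, rounded to 4 dp:

400.4672 mL


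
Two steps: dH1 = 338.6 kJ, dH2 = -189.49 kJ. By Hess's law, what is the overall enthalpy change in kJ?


Hess's law: enthalpy is a state function, so add the step enthalpies.
dH_total = dH1 + dH2 = 338.6 + (-189.49)
dH_total = 149.11 kJ:

149.11 kJ


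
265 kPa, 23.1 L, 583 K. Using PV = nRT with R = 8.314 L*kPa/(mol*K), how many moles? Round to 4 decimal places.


PV = nRT, solve for n = PV / (RT).
PV = 265 * 23.1 = 6121.5
RT = 8.314 * 583 = 4847.062
n = 6121.5 / 4847.062
n = 1.26293 mol, rounded to 4 dp:

1.2629 mol


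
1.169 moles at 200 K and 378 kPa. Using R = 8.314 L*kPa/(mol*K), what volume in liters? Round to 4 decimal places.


PV = nRT, solve for V = nRT / P.
nRT = 1.169 * 8.314 * 200 = 1943.8132
V = 1943.8132 / 378
V = 5.14236296 L, rounded to 4 dp:

5.1424 L


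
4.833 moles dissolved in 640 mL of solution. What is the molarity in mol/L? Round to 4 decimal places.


Convert volume to liters: V_L = V_mL / 1000.
V_L = 640 / 1000 = 0.64 L
M = n / V_L = 4.833 / 0.64
M = 7.5515625 mol/L, rounded to 4 dp:

7.5516 mol/L


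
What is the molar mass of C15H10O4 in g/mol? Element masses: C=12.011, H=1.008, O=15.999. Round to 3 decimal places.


M = sum(count * atomic_mass) over atoms.
M = 15*12.011 + 10*1.008 + 4*15.999
M = 180.165 + 10.08 + 63.996
M = 254.241 g/mol, rounded to 3 dp:

254.241 g/mol


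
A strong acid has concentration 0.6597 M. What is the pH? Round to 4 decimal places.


A strong acid dissociates completely, so [H+] equals the given concentration.
pH = -log10([H+]) = -log10(0.6597)
pH = 0.18065352, rounded to 4 dp:

0.1807


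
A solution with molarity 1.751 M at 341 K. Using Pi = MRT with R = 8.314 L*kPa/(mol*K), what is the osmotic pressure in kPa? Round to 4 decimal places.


Osmotic pressure (van't Hoff): Pi = M*R*T.
RT = 8.314 * 341 = 2835.074
Pi = 1.751 * 2835.074
Pi = 4964.214574 kPa, rounded to 4 dp:

4964.2146 kPa


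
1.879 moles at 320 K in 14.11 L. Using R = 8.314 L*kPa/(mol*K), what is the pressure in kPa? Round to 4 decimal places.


PV = nRT, solve for P = nRT / V.
nRT = 1.879 * 8.314 * 320 = 4999.0419
P = 4999.0419 / 14.11
P = 354.29070872 kPa, rounded to 4 dp:

354.2907 kPa


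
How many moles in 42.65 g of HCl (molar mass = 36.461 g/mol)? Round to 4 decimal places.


n = mass / M
n = 42.65 / 36.461
n = 1.16974301 mol, rounded to 4 dp:

1.1697 mol


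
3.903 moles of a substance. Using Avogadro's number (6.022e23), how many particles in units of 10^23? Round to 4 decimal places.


N = n * NA, then divide by 1e23 for the requested units.
N / 1e23 = n * 6.022
N / 1e23 = 3.903 * 6.022
N / 1e23 = 23.503866, rounded to 4 dp:

23.5039


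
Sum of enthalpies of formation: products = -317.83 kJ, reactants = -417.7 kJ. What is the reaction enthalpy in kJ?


dH_rxn = sum(dH_f products) - sum(dH_f reactants)
dH_rxn = -317.83 - (-417.7)
dH_rxn = 99.87 kJ:

99.87 kJ


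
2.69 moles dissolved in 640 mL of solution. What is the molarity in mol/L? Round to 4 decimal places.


Convert volume to liters: V_L = V_mL / 1000.
V_L = 640 / 1000 = 0.64 L
M = n / V_L = 2.69 / 0.64
M = 4.203125 mol/L, rounded to 4 dp:

4.2031 mol/L


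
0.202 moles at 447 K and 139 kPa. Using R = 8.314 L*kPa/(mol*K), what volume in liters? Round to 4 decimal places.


PV = nRT, solve for V = nRT / P.
nRT = 0.202 * 8.314 * 447 = 750.7043
V = 750.7043 / 139
V = 5.40075036 L, rounded to 4 dp:

5.4008 L


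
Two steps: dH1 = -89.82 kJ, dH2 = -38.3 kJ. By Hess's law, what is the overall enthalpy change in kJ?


Hess's law: enthalpy is a state function, so add the step enthalpies.
dH_total = dH1 + dH2 = -89.82 + (-38.3)
dH_total = -128.12 kJ:

-128.12 kJ


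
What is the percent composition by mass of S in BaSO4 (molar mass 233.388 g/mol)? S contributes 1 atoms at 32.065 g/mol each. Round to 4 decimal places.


pct = 100 * (n_elem * M_elem) / M_total
mass_contribution = 1 * 32.065 = 32.065 g/mol
pct = 100 * 32.065 / 233.388
pct = 13.73892402 %, rounded to 4 dp:

13.7389 %


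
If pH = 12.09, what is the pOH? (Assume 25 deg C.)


At 25 deg C, pH + pOH = 14.
pOH = 14 - pH = 14 - 12.09
pOH = 1.91:

1.91


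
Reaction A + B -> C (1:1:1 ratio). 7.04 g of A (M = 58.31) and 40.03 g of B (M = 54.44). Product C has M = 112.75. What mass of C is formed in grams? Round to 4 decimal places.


Find moles of each reactant; the smaller value is the limiting reagent in a 1:1:1 reaction, so moles_C equals moles of the limiter.
n_A = mass_A / M_A = 7.04 / 58.31 = 0.120734 mol
n_B = mass_B / M_B = 40.03 / 54.44 = 0.735305 mol
Limiting reagent: A (smaller), n_limiting = 0.120734 mol
mass_C = n_limiting * M_C = 0.120734 * 112.75
mass_C = 13.6127585 g, rounded to 4 dp:

13.6128 g


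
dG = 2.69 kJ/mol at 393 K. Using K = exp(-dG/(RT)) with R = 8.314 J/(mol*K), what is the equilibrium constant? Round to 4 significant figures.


dG is in kJ/mol; multiply by 1000 to match R in J/(mol*K).
RT = 8.314 * 393 = 3267.402 J/mol
exponent = -dG*1000 / (RT) = -(2.69*1000) / 3267.402 = -0.82328406
K = exp(-0.82328406)
K = 0.43898762, rounded to 4 significant figures:

0.4390


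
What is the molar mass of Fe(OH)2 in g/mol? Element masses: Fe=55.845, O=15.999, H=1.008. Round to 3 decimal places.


M = sum(count * atomic_mass) over atoms.
M = 1*55.845 + 2*15.999 + 2*1.008
M = 55.845 + 31.998 + 2.016
M = 89.859 g/mol, rounded to 3 dp:

89.859 g/mol


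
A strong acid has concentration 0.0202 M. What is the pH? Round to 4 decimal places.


A strong acid dissociates completely, so [H+] equals the given concentration.
pH = -log10([H+]) = -log10(0.0202)
pH = 1.69464863, rounded to 4 dp:

1.6946


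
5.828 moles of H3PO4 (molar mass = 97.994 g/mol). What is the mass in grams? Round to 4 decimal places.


mass = n * M
mass = 5.828 * 97.994
mass = 571.109032 g, rounded to 4 dp:

571.1090 g


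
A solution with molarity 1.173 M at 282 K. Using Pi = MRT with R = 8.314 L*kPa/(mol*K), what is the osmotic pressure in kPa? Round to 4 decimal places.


Osmotic pressure (van't Hoff): Pi = M*R*T.
RT = 8.314 * 282 = 2344.548
Pi = 1.173 * 2344.548
Pi = 2750.154804 kPa, rounded to 4 dp:

2750.1548 kPa


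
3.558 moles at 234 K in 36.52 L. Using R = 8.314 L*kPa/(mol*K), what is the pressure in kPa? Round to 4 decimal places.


PV = nRT, solve for P = nRT / V.
nRT = 3.558 * 8.314 * 234 = 6922.0036
P = 6922.0036 / 36.52
P = 189.54007667 kPa, rounded to 4 dp:

189.5401 kPa


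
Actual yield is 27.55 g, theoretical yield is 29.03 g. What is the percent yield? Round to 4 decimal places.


% yield = 100 * actual / theoretical
% yield = 100 * 27.55 / 29.03
% yield = 94.9018257 %, rounded to 4 dp:

94.9018 %


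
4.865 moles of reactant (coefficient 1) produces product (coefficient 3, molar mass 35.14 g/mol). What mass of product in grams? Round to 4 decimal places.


Use the coefficient ratio to convert reactant moles to product moles, then multiply by the product's molar mass.
moles_P = moles_R * (coeff_P / coeff_R) = 4.865 * (3/1) = 14.595
mass_P = moles_P * M_P = 14.595 * 35.14
mass_P = 512.8683 g, rounded to 4 dp:

512.8683 g


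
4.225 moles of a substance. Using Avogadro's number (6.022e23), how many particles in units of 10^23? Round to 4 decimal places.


N = n * NA, then divide by 1e23 for the requested units.
N / 1e23 = n * 6.022
N / 1e23 = 4.225 * 6.022
N / 1e23 = 25.44295, rounded to 4 dp:

25.4430


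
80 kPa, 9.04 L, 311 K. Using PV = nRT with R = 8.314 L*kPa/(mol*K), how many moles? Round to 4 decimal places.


PV = nRT, solve for n = PV / (RT).
PV = 80 * 9.04 = 723.2
RT = 8.314 * 311 = 2585.654
n = 723.2 / 2585.654
n = 0.27969713 mol, rounded to 4 dp:

0.2797 mol


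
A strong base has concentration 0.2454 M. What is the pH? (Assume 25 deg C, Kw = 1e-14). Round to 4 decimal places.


A strong base dissociates completely, so [OH-] equals the given concentration.
pOH = -log10([OH-]) = -log10(0.2454) = 0.610125
pH = 14 - pOH = 14 - 0.610125
pH = 13.389875, rounded to 4 dp:

13.3899


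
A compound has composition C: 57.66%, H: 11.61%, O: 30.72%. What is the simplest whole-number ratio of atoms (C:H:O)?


Assume 100 g of compound, divide each mass% by atomic mass to get moles, then normalize by the smallest to get a raw atom ratio.
Moles per 100 g: C: 57.66/12.011 = 4.8006, H: 11.61/1.008 = 11.5179, O: 30.72/15.999 = 1.9201
Raw ratio (divide by min = 1.9201): C: 2.5, H: 5.999, O: 1.0
Multiply by 2 to clear fractions: C: 5.0 ~= 5, H: 11.997 ~= 12, O: 2.0 ~= 2
Reduce by GCD to get the simplest whole-number ratio:

5:12:2


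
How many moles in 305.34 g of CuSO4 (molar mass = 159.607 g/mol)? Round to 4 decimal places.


n = mass / M
n = 305.34 / 159.607
n = 1.91307399 mol, rounded to 4 dp:

1.9131 mol


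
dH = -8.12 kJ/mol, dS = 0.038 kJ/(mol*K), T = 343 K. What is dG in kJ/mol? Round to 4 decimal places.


Gibbs: dG = dH - T*dS (consistent units, dS already in kJ/(mol*K)).
T*dS = 343 * 0.038 = 13.034
dG = -8.12 - (13.034)
dG = -21.154 kJ/mol, rounded to 4 dp:

-21.1540 kJ/mol


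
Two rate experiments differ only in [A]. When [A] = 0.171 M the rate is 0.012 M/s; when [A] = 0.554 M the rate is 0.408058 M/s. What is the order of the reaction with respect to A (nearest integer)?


Rate is proportional to [A]^n, so rate2/rate1 = ([A]2/[A]1)^n. Take logs to solve for n.
rate2/rate1 = 0.408058 / 0.012 = 34.0048
[A]2/[A]1 = 0.554 / 0.171 = 3.2398
n = ln(34.0048) / ln(3.2398) = 3.0
Nearest integer order:

3


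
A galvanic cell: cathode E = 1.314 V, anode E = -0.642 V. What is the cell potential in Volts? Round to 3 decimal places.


Standard cell potential: E_cell = E_cathode - E_anode.
E_cell = 1.314 - (-0.642)
E_cell = 1.956 V, rounded to 3 dp:

1.956 V


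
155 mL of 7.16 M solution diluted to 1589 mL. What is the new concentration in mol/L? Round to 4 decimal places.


Dilution: M1*V1 = M2*V2, solve for M2.
M2 = M1*V1 / V2
M2 = 7.16 * 155 / 1589
M2 = 1109.8 / 1589
M2 = 0.69842668 mol/L, rounded to 4 dp:

0.6984 mol/L


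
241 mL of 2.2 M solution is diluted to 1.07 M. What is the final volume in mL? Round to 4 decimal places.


Dilution: M1*V1 = M2*V2, solve for V2.
V2 = M1*V1 / M2
V2 = 2.2 * 241 / 1.07
V2 = 530.2 / 1.07
V2 = 495.51401869 mL, rounded to 4 dp:

495.5140 mL


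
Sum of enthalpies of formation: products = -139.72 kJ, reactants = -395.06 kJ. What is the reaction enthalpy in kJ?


dH_rxn = sum(dH_f products) - sum(dH_f reactants)
dH_rxn = -139.72 - (-395.06)
dH_rxn = 255.34 kJ:

255.34 kJ


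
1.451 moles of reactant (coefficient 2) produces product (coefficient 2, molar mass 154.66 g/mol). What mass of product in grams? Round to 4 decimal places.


Use the coefficient ratio to convert reactant moles to product moles, then multiply by the product's molar mass.
moles_P = moles_R * (coeff_P / coeff_R) = 1.451 * (2/2) = 1.451
mass_P = moles_P * M_P = 1.451 * 154.66
mass_P = 224.41166 g, rounded to 4 dp:

224.4117 g


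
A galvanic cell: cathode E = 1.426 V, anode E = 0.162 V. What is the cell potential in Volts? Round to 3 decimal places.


Standard cell potential: E_cell = E_cathode - E_anode.
E_cell = 1.426 - (0.162)
E_cell = 1.264 V, rounded to 3 dp:

1.264 V


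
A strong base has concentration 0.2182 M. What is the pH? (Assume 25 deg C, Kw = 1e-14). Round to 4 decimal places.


A strong base dissociates completely, so [OH-] equals the given concentration.
pOH = -log10([OH-]) = -log10(0.2182) = 0.661145
pH = 14 - pOH = 14 - 0.661145
pH = 13.338855, rounded to 4 dp:

13.3389


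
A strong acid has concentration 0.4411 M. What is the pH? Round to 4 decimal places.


A strong acid dissociates completely, so [H+] equals the given concentration.
pH = -log10([H+]) = -log10(0.4411)
pH = 0.35546294, rounded to 4 dp:

0.3555


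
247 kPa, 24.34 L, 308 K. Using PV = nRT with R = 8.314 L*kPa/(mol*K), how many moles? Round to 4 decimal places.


PV = nRT, solve for n = PV / (RT).
PV = 247 * 24.34 = 6011.98
RT = 8.314 * 308 = 2560.712
n = 6011.98 / 2560.712
n = 2.34777671 mol, rounded to 4 dp:

2.3478 mol


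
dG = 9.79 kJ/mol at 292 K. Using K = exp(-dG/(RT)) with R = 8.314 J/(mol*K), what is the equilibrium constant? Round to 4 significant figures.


dG is in kJ/mol; multiply by 1000 to match R in J/(mol*K).
RT = 8.314 * 292 = 2427.688 J/mol
exponent = -dG*1000 / (RT) = -(9.79*1000) / 2427.688 = -4.0326434
K = exp(-4.0326434)
K = 0.017727407, rounded to 4 significant figures:

0.01773


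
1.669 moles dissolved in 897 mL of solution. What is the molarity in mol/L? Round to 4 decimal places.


Convert volume to liters: V_L = V_mL / 1000.
V_L = 897 / 1000 = 0.897 L
M = n / V_L = 1.669 / 0.897
M = 1.8606466 mol/L, rounded to 4 dp:

1.8606 mol/L


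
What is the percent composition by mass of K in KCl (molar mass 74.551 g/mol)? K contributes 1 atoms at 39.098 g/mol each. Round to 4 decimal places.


pct = 100 * (n_elem * M_elem) / M_total
mass_contribution = 1 * 39.098 = 39.098 g/mol
pct = 100 * 39.098 / 74.551
pct = 52.44463522 %, rounded to 4 dp:

52.4446 %


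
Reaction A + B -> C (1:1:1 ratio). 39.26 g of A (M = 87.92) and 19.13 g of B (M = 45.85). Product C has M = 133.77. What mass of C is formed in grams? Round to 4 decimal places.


Find moles of each reactant; the smaller value is the limiting reagent in a 1:1:1 reaction, so moles_C equals moles of the limiter.
n_A = mass_A / M_A = 39.26 / 87.92 = 0.446542 mol
n_B = mass_B / M_B = 19.13 / 45.85 = 0.41723 mol
Limiting reagent: B (smaller), n_limiting = 0.41723 mol
mass_C = n_limiting * M_C = 0.41723 * 133.77
mass_C = 55.8128571 g, rounded to 4 dp:

55.8129 g


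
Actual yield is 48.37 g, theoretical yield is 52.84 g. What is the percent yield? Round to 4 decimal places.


% yield = 100 * actual / theoretical
% yield = 100 * 48.37 / 52.84
% yield = 91.54049962 %, rounded to 4 dp:

91.5405 %


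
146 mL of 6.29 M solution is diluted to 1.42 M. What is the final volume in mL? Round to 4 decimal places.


Dilution: M1*V1 = M2*V2, solve for V2.
V2 = M1*V1 / M2
V2 = 6.29 * 146 / 1.42
V2 = 918.34 / 1.42
V2 = 646.71830986 mL, rounded to 4 dp:

646.7183 mL


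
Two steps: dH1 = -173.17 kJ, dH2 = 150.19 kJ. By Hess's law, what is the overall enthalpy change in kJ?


Hess's law: enthalpy is a state function, so add the step enthalpies.
dH_total = dH1 + dH2 = -173.17 + (150.19)
dH_total = -22.98 kJ:

-22.98 kJ


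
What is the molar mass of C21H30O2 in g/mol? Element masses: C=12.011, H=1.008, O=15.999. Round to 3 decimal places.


M = sum(count * atomic_mass) over atoms.
M = 21*12.011 + 30*1.008 + 2*15.999
M = 252.231 + 30.24 + 31.998
M = 314.469 g/mol, rounded to 3 dp:

314.469 g/mol


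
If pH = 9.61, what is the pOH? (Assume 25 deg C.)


At 25 deg C, pH + pOH = 14.
pOH = 14 - pH = 14 - 9.61
pOH = 4.39:

4.39


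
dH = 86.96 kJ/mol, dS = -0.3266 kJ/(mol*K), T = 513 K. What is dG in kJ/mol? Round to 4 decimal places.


Gibbs: dG = dH - T*dS (consistent units, dS already in kJ/(mol*K)).
T*dS = 513 * -0.3266 = -167.5458
dG = 86.96 - (-167.5458)
dG = 254.5058 kJ/mol, rounded to 4 dp:

254.5058 kJ/mol


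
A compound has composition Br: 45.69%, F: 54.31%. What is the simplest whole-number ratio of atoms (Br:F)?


Assume 100 g of compound, divide each mass% by atomic mass to get moles, then normalize by the smallest to get a raw atom ratio.
Moles per 100 g: Br: 45.69/79.904 = 0.5718, F: 54.31/18.998 = 2.8587
Raw ratio (divide by min = 0.5718): Br: 1.0, F: 4.999
Multiply by 1 to clear fractions: Br: 1.0 ~= 1, F: 4.999 ~= 5
Reduce by GCD to get the simplest whole-number ratio:

1:5


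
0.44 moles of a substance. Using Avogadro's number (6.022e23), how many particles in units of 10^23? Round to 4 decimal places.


N = n * NA, then divide by 1e23 for the requested units.
N / 1e23 = n * 6.022
N / 1e23 = 0.44 * 6.022
N / 1e23 = 2.64968, rounded to 4 dp:

2.6497


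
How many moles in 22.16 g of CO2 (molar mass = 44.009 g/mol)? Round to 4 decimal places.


n = mass / M
n = 22.16 / 44.009
n = 0.50353337 mol, rounded to 4 dp:

0.5035 mol


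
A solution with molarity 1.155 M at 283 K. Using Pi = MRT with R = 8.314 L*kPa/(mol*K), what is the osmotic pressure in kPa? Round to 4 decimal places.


Osmotic pressure (van't Hoff): Pi = M*R*T.
RT = 8.314 * 283 = 2352.862
Pi = 1.155 * 2352.862
Pi = 2717.55561 kPa, rounded to 4 dp:

2717.5556 kPa


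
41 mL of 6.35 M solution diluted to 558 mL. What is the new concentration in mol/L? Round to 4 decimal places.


Dilution: M1*V1 = M2*V2, solve for M2.
M2 = M1*V1 / V2
M2 = 6.35 * 41 / 558
M2 = 260.35 / 558
M2 = 0.46657706 mol/L, rounded to 4 dp:

0.4666 mol/L


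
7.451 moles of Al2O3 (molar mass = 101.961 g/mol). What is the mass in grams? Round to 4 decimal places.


mass = n * M
mass = 7.451 * 101.961
mass = 759.711411 g, rounded to 4 dp:

759.7114 g


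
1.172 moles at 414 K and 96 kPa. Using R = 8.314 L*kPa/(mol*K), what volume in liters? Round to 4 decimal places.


PV = nRT, solve for V = nRT / P.
nRT = 1.172 * 8.314 * 414 = 4034.0193
V = 4034.0193 / 96
V = 42.02103437 L, rounded to 4 dp:

42.0210 L


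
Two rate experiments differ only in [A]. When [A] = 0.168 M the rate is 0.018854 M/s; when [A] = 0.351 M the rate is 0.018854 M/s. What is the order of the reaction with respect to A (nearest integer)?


Rate is proportional to [A]^n, so rate2/rate1 = ([A]2/[A]1)^n. Take logs to solve for n.
rate2/rate1 = 0.018854 / 0.018854 = 1.0
[A]2/[A]1 = 0.351 / 0.168 = 2.0893
n = ln(1.0) / ln(2.0893) = 0.0
Nearest integer order:

0


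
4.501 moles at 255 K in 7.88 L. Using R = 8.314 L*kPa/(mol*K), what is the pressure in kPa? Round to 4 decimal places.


PV = nRT, solve for P = nRT / V.
nRT = 4.501 * 8.314 * 255 = 9542.4351
P = 9542.4351 / 7.88
P = 1210.96892132 kPa, rounded to 4 dp:

1210.9689 kPa


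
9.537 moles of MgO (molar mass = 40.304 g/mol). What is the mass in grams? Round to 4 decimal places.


mass = n * M
mass = 9.537 * 40.304
mass = 384.379248 g, rounded to 4 dp:

384.3792 g


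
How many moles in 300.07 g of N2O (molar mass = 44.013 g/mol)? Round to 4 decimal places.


n = mass / M
n = 300.07 / 44.013
n = 6.81775839 mol, rounded to 4 dp:

6.8178 mol


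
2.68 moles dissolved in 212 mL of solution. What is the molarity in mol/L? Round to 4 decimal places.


Convert volume to liters: V_L = V_mL / 1000.
V_L = 212 / 1000 = 0.212 L
M = n / V_L = 2.68 / 0.212
M = 12.64150943 mol/L, rounded to 4 dp:

12.6415 mol/L


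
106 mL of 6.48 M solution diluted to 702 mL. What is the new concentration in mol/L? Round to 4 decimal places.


Dilution: M1*V1 = M2*V2, solve for M2.
M2 = M1*V1 / V2
M2 = 6.48 * 106 / 702
M2 = 686.88 / 702
M2 = 0.97846154 mol/L, rounded to 4 dp:

0.9785 mol/L
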